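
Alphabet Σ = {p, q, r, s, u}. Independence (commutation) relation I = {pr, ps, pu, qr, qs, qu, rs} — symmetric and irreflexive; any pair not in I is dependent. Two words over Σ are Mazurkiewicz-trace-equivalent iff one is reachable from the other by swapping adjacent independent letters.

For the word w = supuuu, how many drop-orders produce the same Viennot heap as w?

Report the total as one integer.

6

0(s) covers ∅
1(u) covers 0:s
2(p) covers ∅
3(u) covers 1:u
4(u) covers 3:u
5(u) covers 4:u
floor of heap: 0:s, 2:p
completions by unplaced set U, small U first (add the entries for U minus each lowest piece of U):
  |U|=1: {2}:1  {5}:1
  |U|=2: {2,5}:2  {4,5}:1
  |U|=3: {2,4,5}:3  {3,4,5}:1
  |U|=4: {1,3,4,5}:1  {2,3,4,5}:4
  start at 0(s): 5
  start at 2(p): 1
sum over floor = 6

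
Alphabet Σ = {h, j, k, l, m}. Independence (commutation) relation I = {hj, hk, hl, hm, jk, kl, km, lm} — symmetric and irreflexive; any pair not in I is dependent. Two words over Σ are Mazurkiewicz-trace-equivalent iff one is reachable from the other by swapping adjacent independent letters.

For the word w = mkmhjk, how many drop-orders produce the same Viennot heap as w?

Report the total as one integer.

0(m) covers ∅
1(k) covers ∅
2(m) covers 0:m
3(h) covers ∅
4(j) covers 2:m
5(k) covers 1:k
floor of heap: 0:m, 1:k, 3:h
completions by unplaced set U, small U first (add the entries for U minus each lowest piece of U):
  |U|=1: {3}:1  {4}:1  {5}:1
  |U|=2: {1,5}:1  {2,4}:1  {3,4}:2  {3,5}:2  {4,5}:2
  |U|=3: {0,2,4}:1  {1,3,5}:3  {1,4,5}:3  {2,3,4}:3  {2,4,5}:3  {3,4,5}:6
  |U|=4: {0,2,3,4}:4  {0,2,4,5}:4  {1,2,4,5}:6  {1,3,4,5}:12  {2,3,4,5}:12
  start at 0(m): 30
  start at 1(k): 20
  start at 3(h): 10
sum over floor = 60

60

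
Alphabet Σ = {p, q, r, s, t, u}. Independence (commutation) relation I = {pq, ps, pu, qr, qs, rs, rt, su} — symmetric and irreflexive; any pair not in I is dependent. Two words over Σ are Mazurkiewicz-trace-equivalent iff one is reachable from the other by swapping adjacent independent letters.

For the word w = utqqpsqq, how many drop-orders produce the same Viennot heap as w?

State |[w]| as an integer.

drop 0:u onto floor
drop 1:t onto {0:u}
drop 2:q onto {1:t}
drop 3:q onto {2:q}
drop 4:p onto {1:t}
drop 5:s onto {1:t}
drop 6:q onto {3:q}
drop 7:q onto {6:q}
ground layer = {0:u}
drop-orders for the pieces not yet dropped (sum over which currently-grounded one goes next):
  1 to go: {4} 1  {5} 1  {7} 1
  2 to go: {4,5} 2  {4,7} 2  {5,7} 2  {6,7} 1
  3 to go: {3,6,7} 1  {4,5,7} 6  {4,6,7} 3  {5,6,7} 3
  4 to go: {2,3,6,7} 1  {3,4,6,7} 4  {3,5,6,7} 4  {4,5,6,7} 12
  5 to go: {2,3,4,6,7} 5  {2,3,5,6,7} 5  {3,4,5,6,7} 20
  6 to go: {2,3,4,5,6,7} 30
  if 0:u drops first: 30 orders

30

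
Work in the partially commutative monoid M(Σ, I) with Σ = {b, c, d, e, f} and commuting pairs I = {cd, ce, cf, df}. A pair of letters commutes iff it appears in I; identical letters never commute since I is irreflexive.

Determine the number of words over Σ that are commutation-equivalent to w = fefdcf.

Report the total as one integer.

piece 0:f — minimal
piece 1:e rests on {0:f}
piece 2:f rests on {1:e}
piece 3:d rests on {1:e}
piece 4:c — minimal
piece 5:f rests on {2:f}
minimal pieces: {0:f, 4:c}
ways to finish when only these pieces remain (= sum over removing one remaining piece with nothing left below it):
  1 left: {3}→1  {4}→1  {5}→1
  2 left: {2,5}→1  {3,4}→2  {3,5}→2  {4,5}→2
  3 left: {2,3,5}→3  {2,4,5}→3  {3,4,5}→6
  4 left: {1,2,3,5}→3  {2,3,4,5}→12
  placing 0:f first → 15 extensions
  placing 4:c first → 3 extensions
total linear extensions = 18

18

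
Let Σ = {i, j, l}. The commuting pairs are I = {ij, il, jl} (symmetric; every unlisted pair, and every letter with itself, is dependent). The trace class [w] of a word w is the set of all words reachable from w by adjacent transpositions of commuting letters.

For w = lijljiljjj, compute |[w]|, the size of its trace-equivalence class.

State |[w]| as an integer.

2520

0(l) covers ∅
1(i) covers ∅
2(j) covers ∅
3(l) covers 0:l
4(j) covers 2:j
5(i) covers 1:i
6(l) covers 3:l
7(j) covers 4:j
8(j) covers 7:j
9(j) covers 8:j
floor of heap: 0:l, 1:i, 2:j
completions by unplaced set U, small U first (add the entries for U minus each lowest piece of U):
  |U|=1: {5}:1  {6}:1  {9}:1
  |U|=2: {1,5}:1  {3,6}:1  {5,6}:2  {5,9}:2  {6,9}:2  {8,9}:1
  |U|=3: {0,3,6}:1  {1,5,6}:3  {1,5,9}:3  {3,5,6}:3  {3,6,9}:3  {5,6,9}:6  {5,8,9}:3  {6,8,9}:3  {7,8,9}:1
  |U|=4: {0,3,5,6}:4  {0,3,6,9}:4  {1,3,5,6}:6  {1,5,6,9}:12  {1,5,8,9}:6  {3,5,6,9}:12  {3,6,8,9}:6  {4,7,8,9}:1  {5,6,8,9}:12  {5,7,8,9}:4  {6,7,8,9}:4
  |U|=5: {0,1,3,5,6}:10  {0,3,5,6,9}:20  {0,3,6,8,9}:10  {1,3,5,6,9}:30  {1,5,6,8,9}:30  {1,5,7,8,9}:10  {2,4,7,8,9}:1  {3,5,6,8,9}:30  {3,6,7,8,9}:10  {4,5,7,8,9}:5  {4,6,7,8,9}:5  {5,6,7,8,9}:20
  |U|=6: {0,1,3,5,6,9}:60  {0,3,5,6,8,9}:60  {0,3,6,7,8,9}:20  {1,3,5,6,8,9}:90  {1,4,5,7,8,9}:15  {1,5,6,7,8,9}:60  {2,4,5,7,8,9}:6  {2,4,6,7,8,9}:6  {3,4,6,7,8,9}:15  {3,5,6,7,8,9}:60  {4,5,6,7,8,9}:30
  |U|=7: {0,1,3,5,6,8,9}:210  {0,3,4,6,7,8,9}:35  {0,3,5,6,7,8,9}:140  {1,2,4,5,7,8,9}:21  {1,3,5,6,7,8,9}:210  {1,4,5,6,7,8,9}:105  {2,3,4,6,7,8,9}:21  {2,4,5,6,7,8,9}:42  {3,4,5,6,7,8,9}:105
  |U|=8: {0,1,3,5,6,7,8,9}:560  {0,2,3,4,6,7,8,9}:56  {0,3,4,5,6,7,8,9}:280  {1,2,4,5,6,7,8,9}:168  {1,3,4,5,6,7,8,9}:420  {2,3,4,5,6,7,8,9}:168
  start at 0(l): 756
  start at 1(i): 504
  start at 2(j): 1260
sum over floor = 2520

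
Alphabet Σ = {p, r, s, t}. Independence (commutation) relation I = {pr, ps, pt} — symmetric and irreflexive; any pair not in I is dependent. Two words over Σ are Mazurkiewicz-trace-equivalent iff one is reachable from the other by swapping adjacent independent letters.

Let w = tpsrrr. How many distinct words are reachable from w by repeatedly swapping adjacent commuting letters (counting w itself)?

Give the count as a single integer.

piece 0:t — minimal
piece 1:p — minimal
piece 2:s rests on {0:t}
piece 3:r rests on {2:s}
piece 4:r rests on {3:r}
piece 5:r rests on {4:r}
minimal pieces: {0:t, 1:p}
ways to finish when only these pieces remain (= sum over removing one remaining piece with nothing left below it):
  1 left: {1}→1  {5}→1
  2 left: {1,5}→2  {4,5}→1
  3 left: {1,4,5}→3  {3,4,5}→1
  4 left: {1,3,4,5}→4  {2,3,4,5}→1
  placing 0:t first → 5 extensions
  placing 1:p first → 1 extensions
total linear extensions = 6

6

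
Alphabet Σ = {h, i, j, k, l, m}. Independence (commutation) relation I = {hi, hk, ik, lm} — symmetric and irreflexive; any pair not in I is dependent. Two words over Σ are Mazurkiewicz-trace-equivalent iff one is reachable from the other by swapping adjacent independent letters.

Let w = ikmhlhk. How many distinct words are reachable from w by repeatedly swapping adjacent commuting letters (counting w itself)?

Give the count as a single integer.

piece 0:i — minimal
piece 1:k — minimal
piece 2:m rests on {0:i, 1:k}
piece 3:h rests on {2:m}
piece 4:l rests on {3:h}
piece 5:h rests on {4:l}
piece 6:k rests on {4:l}
minimal pieces: {0:i, 1:k}
ways to finish when only these pieces remain (= sum over removing one remaining piece with nothing left below it):
  1 left: {5}→1  {6}→1
  2 left: {5,6}→2
  3 left: {4,5,6}→2
  4 left: {3,4,5,6}→2
  5 left: {2,3,4,5,6}→2
  placing 0:i first → 2 extensions
  placing 1:k first → 2 extensions
total linear extensions = 4

4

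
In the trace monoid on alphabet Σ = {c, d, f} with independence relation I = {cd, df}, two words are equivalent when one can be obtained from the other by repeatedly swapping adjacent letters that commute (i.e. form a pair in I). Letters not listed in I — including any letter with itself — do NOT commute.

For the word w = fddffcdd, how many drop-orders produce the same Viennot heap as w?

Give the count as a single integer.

#0=f has no predecessor
#1=d has no predecessor
#2=d depends on [1:d]
#3=f depends on [0:f]
#4=f depends on [3:f]
#5=c depends on [4:f]
#6=d depends on [2:d]
#7=d depends on [6:d]
sources: [0:f, 1:d]
N(rest) = Σ N(rest − s) over sources s of rest; N(one piece) = 1:
  size 1 → [5]=1  [7]=1
  size 2 → [4,5]=1  [5,7]=2  [6,7]=1
  size 3 → [2,6,7]=1  [3,4,5]=1  [4,5,7]=3  [5,6,7]=3
  size 4 → [0,3,4,5]=1  [1,2,6,7]=1  [2,5,6,7]=4  [3,4,5,7]=4  [4,5,6,7]=6
  size 5 → [0,3,4,5,7]=5  [1,2,5,6,7]=5  [2,4,5,6,7]=10  [3,4,5,6,7]=10
  size 6 → [0,3,4,5,6,7]=15  [1,2,4,5,6,7]=15  [2,3,4,5,6,7]=20
  first=0(f) contributes 35
  first=1(d) contributes 35
|[w]| = 70

70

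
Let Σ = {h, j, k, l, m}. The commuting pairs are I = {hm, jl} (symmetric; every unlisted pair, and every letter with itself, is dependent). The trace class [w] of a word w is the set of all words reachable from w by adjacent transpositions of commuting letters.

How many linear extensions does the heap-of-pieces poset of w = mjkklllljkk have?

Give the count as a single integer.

piece 0:m — minimal
piece 1:j rests on {0:m}
piece 2:k rests on {1:j}
piece 3:k rests on {2:k}
piece 4:l rests on {3:k}
piece 5:l rests on {4:l}
piece 6:l rests on {5:l}
piece 7:l rests on {6:l}
piece 8:j rests on {3:k}
piece 9:k rests on {7:l, 8:j}
piece 10:k rests on {9:k}
minimal pieces: {0:m}
ways to finish when only these pieces remain (= sum over removing one remaining piece with nothing left below it):
  1 left: {10}→1
  2 left: {9,10}→1
  3 left: {7,9,10}→1  {8,9,10}→1
  4 left: {6,7,9,10}→1  {7,8,9,10}→2
  5 left: {5,6,7,9,10}→1  {6,7,8,9,10}→3
  6 left: {4,5,6,7,9,10}→1  {5,6,7,8,9,10}→4
  7 left: {4,5,6,7,8,9,10}→5
  8 left: {3,4,5,6,7,8,9,10}→5
  9 left: {2,3,4,5,6,7,8,9,10}→5
  placing 0:m first → 5 extensions

5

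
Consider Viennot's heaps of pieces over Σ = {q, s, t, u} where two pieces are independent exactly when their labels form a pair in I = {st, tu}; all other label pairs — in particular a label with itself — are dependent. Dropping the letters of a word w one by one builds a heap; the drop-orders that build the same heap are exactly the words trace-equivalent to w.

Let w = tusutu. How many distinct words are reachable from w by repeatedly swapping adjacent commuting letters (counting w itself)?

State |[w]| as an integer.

15

#0=t has no predecessor
#1=u has no predecessor
#2=s depends on [1:u]
#3=u depends on [2:s]
#4=t depends on [0:t]
#5=u depends on [3:u]
sources: [0:t, 1:u]
N(rest) = Σ N(rest − s) over sources s of rest; N(one piece) = 1:
  size 1 → [4]=1  [5]=1
  size 2 → [0,4]=1  [3,5]=1  [4,5]=2
  size 3 → [0,4,5]=3  [2,3,5]=1  [3,4,5]=3
  size 4 → [0,3,4,5]=6  [1,2,3,5]=1  [2,3,4,5]=4
  first=0(t) contributes 5
  first=1(u) contributes 10
|[w]| = 15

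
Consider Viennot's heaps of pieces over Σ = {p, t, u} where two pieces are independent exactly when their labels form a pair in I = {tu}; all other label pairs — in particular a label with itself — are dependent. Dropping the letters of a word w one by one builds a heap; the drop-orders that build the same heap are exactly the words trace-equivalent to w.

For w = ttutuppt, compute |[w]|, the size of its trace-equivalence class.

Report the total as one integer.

drop 0:t onto floor
drop 1:t onto {0:t}
drop 2:u onto floor
drop 3:t onto {1:t}
drop 4:u onto {2:u}
drop 5:p onto {3:t, 4:u}
drop 6:p onto {5:p}
drop 7:t onto {6:p}
ground layer = {0:t, 2:u}
drop-orders for the pieces not yet dropped (sum over which currently-grounded one goes next):
  1 to go: {7} 1
  2 to go: {6,7} 1
  3 to go: {5,6,7} 1
  4 to go: {3,5,6,7} 1  {4,5,6,7} 1
  5 to go: {1,3,5,6,7} 1  {2,4,5,6,7} 1  {3,4,5,6,7} 2
  6 to go: {0,1,3,5,6,7} 1  {1,3,4,5,6,7} 3  {2,3,4,5,6,7} 3
  if 0:t drops first: 6 orders
  if 2:u drops first: 4 orders
heap linearizations: 10

10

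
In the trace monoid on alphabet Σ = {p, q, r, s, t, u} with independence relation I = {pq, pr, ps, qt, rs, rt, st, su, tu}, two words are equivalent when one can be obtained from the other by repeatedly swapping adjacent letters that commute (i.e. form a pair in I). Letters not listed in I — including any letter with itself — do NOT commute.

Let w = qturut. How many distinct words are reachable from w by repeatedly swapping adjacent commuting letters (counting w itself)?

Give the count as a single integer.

drop 0:q onto floor
drop 1:t onto floor
drop 2:u onto {0:q}
drop 3:r onto {2:u}
drop 4:u onto {3:r}
drop 5:t onto {1:t}
ground layer = {0:q, 1:t}
drop-orders for the pieces not yet dropped (sum over which currently-grounded one goes next):
  1 to go: {4} 1  {5} 1
  2 to go: {1,5} 1  {3,4} 1  {4,5} 2
  3 to go: {1,4,5} 3  {2,3,4} 1  {3,4,5} 3
  4 to go: {0,2,3,4} 1  {1,3,4,5} 6  {2,3,4,5} 4
  if 0:q drops first: 10 orders
  if 1:t drops first: 5 orders
heap linearizations: 15

15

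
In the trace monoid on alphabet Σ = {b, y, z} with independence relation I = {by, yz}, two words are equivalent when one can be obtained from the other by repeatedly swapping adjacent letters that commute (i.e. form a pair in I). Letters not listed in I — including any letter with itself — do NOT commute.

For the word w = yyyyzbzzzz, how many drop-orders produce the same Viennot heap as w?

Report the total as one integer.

0(y) covers ∅
1(y) covers 0:y
2(y) covers 1:y
3(y) covers 2:y
4(z) covers ∅
5(b) covers 4:z
6(z) covers 5:b
7(z) covers 6:z
8(z) covers 7:z
9(z) covers 8:z
floor of heap: 0:y, 4:z
completions by unplaced set U, small U first (add the entries for U minus each lowest piece of U):
  |U|=1: {3}:1  {9}:1
  |U|=2: {2,3}:1  {3,9}:2  {8,9}:1
  |U|=3: {1,2,3}:1  {2,3,9}:3  {3,8,9}:3  {7,8,9}:1
  |U|=4: {0,1,2,3}:1  {1,2,3,9}:4  {2,3,8,9}:6  {3,7,8,9}:4  {6,7,8,9}:1
  |U|=5: {0,1,2,3,9}:5  {1,2,3,8,9}:10  {2,3,7,8,9}:10  {3,6,7,8,9}:5  {5,6,7,8,9}:1
  |U|=6: {0,1,2,3,8,9}:15  {1,2,3,7,8,9}:20  {2,3,6,7,8,9}:15  {3,5,6,7,8,9}:6  {4,5,6,7,8,9}:1
  |U|=7: {0,1,2,3,7,8,9}:35  {1,2,3,6,7,8,9}:35  {2,3,5,6,7,8,9}:21  {3,4,5,6,7,8,9}:7
  |U|=8: {0,1,2,3,6,7,8,9}:70  {1,2,3,5,6,7,8,9}:56  {2,3,4,5,6,7,8,9}:28
  start at 0(y): 84
  start at 4(z): 126
sum over floor = 210

210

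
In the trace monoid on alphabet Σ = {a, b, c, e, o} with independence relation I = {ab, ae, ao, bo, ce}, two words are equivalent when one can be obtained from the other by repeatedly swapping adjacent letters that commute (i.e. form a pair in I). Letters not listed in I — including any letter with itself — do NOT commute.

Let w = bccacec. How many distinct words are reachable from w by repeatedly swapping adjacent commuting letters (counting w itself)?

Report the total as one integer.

6

piece 0:b — minimal
piece 1:c rests on {0:b}
piece 2:c rests on {1:c}
piece 3:a rests on {2:c}
piece 4:c rests on {3:a}
piece 5:e rests on {0:b}
piece 6:c rests on {4:c}
minimal pieces: {0:b}
ways to finish when only these pieces remain (= sum over removing one remaining piece with nothing left below it):
  1 left: {5}→1  {6}→1
  2 left: {4,6}→1  {5,6}→2
  3 left: {3,4,6}→1  {4,5,6}→3
  4 left: {2,3,4,6}→1  {3,4,5,6}→4
  5 left: {1,2,3,4,6}→1  {2,3,4,5,6}→5
  placing 0:b first → 6 extensions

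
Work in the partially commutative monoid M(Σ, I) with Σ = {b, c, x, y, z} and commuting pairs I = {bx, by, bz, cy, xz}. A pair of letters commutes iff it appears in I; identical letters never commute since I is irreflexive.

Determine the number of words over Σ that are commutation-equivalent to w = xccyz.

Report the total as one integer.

piece 0:x — minimal
piece 1:c rests on {0:x}
piece 2:c rests on {1:c}
piece 3:y rests on {0:x}
piece 4:z rests on {2:c, 3:y}
minimal pieces: {0:x}
ways to finish when only these pieces remain (= sum over removing one remaining piece with nothing left below it):
  1 left: {4}→1
  2 left: {2,4}→1  {3,4}→1
  3 left: {1,2,4}→1  {2,3,4}→2
  placing 0:x first → 3 extensions

3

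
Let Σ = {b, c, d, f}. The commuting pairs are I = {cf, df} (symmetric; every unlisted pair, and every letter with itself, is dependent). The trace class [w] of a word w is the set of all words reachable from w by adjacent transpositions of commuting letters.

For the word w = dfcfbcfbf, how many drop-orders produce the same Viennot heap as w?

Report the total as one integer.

#0=d has no predecessor
#1=f has no predecessor
#2=c depends on [0:d]
#3=f depends on [1:f]
#4=b depends on [2:c, 3:f]
#5=c depends on [4:b]
#6=f depends on [4:b]
#7=b depends on [5:c, 6:f]
#8=f depends on [7:b]
sources: [0:d, 1:f]
N(rest) = Σ N(rest − s) over sources s of rest; N(one piece) = 1:
  size 1 → [8]=1
  size 2 → [7,8]=1
  size 3 → [5,7,8]=1  [6,7,8]=1
  size 4 → [5,6,7,8]=2
  size 5 → [4,5,6,7,8]=2
  size 6 → [2,4,5,6,7,8]=2  [3,4,5,6,7,8]=2
  size 7 → [0,2,4,5,6,7,8]=2  [1,3,4,5,6,7,8]=2  [2,3,4,5,6,7,8]=4
  first=0(d) contributes 6
  first=1(f) contributes 6
|[w]| = 12

12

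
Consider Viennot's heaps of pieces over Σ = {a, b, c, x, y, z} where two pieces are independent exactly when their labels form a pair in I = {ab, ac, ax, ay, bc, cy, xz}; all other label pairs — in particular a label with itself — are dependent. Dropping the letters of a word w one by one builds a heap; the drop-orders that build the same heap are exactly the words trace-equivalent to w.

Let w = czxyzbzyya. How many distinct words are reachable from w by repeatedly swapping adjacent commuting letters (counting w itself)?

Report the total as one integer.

6

0(c) covers ∅
1(z) covers 0:c
2(x) covers 0:c
3(y) covers 1:z, 2:x
4(z) covers 3:y
5(b) covers 4:z
6(z) covers 5:b
7(y) covers 6:z
8(y) covers 7:y
9(a) covers 6:z
floor of heap: 0:c
completions by unplaced set U, small U first (add the entries for U minus each lowest piece of U):
  |U|=1: {8}:1  {9}:1
  |U|=2: {7,8}:1  {8,9}:2
  |U|=3: {7,8,9}:3
  |U|=4: {6,7,8,9}:3
  |U|=5: {5,6,7,8,9}:3
  |U|=6: {4,5,6,7,8,9}:3
  |U|=7: {3,4,5,6,7,8,9}:3
  |U|=8: {1,3,4,5,6,7,8,9}:3  {2,3,4,5,6,7,8,9}:3
  start at 0(c): 6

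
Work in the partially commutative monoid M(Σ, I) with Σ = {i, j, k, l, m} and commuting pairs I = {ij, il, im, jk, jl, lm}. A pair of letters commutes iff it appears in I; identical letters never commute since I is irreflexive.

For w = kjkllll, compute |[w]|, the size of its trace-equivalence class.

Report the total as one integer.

drop 0:k onto floor
drop 1:j onto floor
drop 2:k onto {0:k}
drop 3:l onto {2:k}
drop 4:l onto {3:l}
drop 5:l onto {4:l}
drop 6:l onto {5:l}
ground layer = {0:k, 1:j}
drop-orders for the pieces not yet dropped (sum over which currently-grounded one goes next):
  1 to go: {1} 1  {6} 1
  2 to go: {1,6} 2  {5,6} 1
  3 to go: {1,5,6} 3  {4,5,6} 1
  4 to go: {1,4,5,6} 4  {3,4,5,6} 1
  5 to go: {1,3,4,5,6} 5  {2,3,4,5,6} 1
  if 0:k drops first: 6 orders
  if 1:j drops first: 1 orders
heap linearizations: 7

7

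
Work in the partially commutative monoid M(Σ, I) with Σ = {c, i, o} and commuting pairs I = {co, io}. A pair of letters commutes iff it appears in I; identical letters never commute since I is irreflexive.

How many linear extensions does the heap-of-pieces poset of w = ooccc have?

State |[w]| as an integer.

10

0(o) covers ∅
1(o) covers 0:o
2(c) covers ∅
3(c) covers 2:c
4(c) covers 3:c
floor of heap: 0:o, 2:c
completions by unplaced set U, small U first (add the entries for U minus each lowest piece of U):
  |U|=1: {1}:1  {4}:1
  |U|=2: {0,1}:1  {1,4}:2  {3,4}:1
  |U|=3: {0,1,4}:3  {1,3,4}:3  {2,3,4}:1
  start at 0(o): 4
  start at 2(c): 6
sum over floor = 10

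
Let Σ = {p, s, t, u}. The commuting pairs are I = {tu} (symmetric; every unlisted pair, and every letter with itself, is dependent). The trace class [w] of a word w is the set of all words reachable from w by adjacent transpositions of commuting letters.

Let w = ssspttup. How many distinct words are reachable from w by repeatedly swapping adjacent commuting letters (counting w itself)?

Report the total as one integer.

3

piece 0:s — minimal
piece 1:s rests on {0:s}
piece 2:s rests on {1:s}
piece 3:p rests on {2:s}
piece 4:t rests on {3:p}
piece 5:t rests on {4:t}
piece 6:u rests on {3:p}
piece 7:p rests on {5:t, 6:u}
minimal pieces: {0:s}
ways to finish when only these pieces remain (= sum over removing one remaining piece with nothing left below it):
  1 left: {7}→1
  2 left: {5,7}→1  {6,7}→1
  3 left: {4,5,7}→1  {5,6,7}→2
  4 left: {4,5,6,7}→3
  5 left: {3,4,5,6,7}→3
  6 left: {2,3,4,5,6,7}→3
  placing 0:s first → 3 extensions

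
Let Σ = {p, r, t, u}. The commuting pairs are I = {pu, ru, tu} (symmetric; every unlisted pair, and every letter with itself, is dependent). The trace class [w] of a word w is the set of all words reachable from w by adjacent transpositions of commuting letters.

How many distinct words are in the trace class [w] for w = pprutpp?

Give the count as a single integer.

7

drop 0:p onto floor
drop 1:p onto {0:p}
drop 2:r onto {1:p}
drop 3:u onto floor
drop 4:t onto {2:r}
drop 5:p onto {4:t}
drop 6:p onto {5:p}
ground layer = {0:p, 3:u}
drop-orders for the pieces not yet dropped (sum over which currently-grounded one goes next):
  1 to go: {3} 1  {6} 1
  2 to go: {3,6} 2  {5,6} 1
  3 to go: {3,5,6} 3  {4,5,6} 1
  4 to go: {2,4,5,6} 1  {3,4,5,6} 4
  5 to go: {1,2,4,5,6} 1  {2,3,4,5,6} 5
  if 0:p drops first: 6 orders
  if 3:u drops first: 1 orders
heap linearizations: 7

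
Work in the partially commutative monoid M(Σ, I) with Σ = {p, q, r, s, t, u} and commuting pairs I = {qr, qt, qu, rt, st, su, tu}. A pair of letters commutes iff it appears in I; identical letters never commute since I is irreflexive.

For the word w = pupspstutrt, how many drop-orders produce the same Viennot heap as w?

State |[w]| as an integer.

40

#0=p has no predecessor
#1=u depends on [0:p]
#2=p depends on [1:u]
#3=s depends on [2:p]
#4=p depends on [3:s]
#5=s depends on [4:p]
#6=t depends on [4:p]
#7=u depends on [4:p]
#8=t depends on [6:t]
#9=r depends on [5:s, 7:u]
#10=t depends on [8:t]
sources: [0:p]
N(rest) = Σ N(rest − s) over sources s of rest; N(one piece) = 1:
  size 1 → [9]=1  [10]=1
  size 2 → [5,9]=1  [7,9]=1  [8,10]=1  [9,10]=2
  size 3 → [5,7,9]=2  [5,9,10]=3  [6,8,10]=1  [7,9,10]=3  [8,9,10]=3
  size 4 → [5,7,9,10]=8  [5,8,9,10]=6  [6,8,9,10]=4  [7,8,9,10]=6
  size 5 → [5,6,8,9,10]=10  [5,7,8,9,10]=20  [6,7,8,9,10]=10
  size 6 → [5,6,7,8,9,10]=40
  size 7 → [4,5,6,7,8,9,10]=40
  size 8 → [3,4,5,6,7,8,9,10]=40
  size 9 → [2,3,4,5,6,7,8,9,10]=40
  first=0(p) contributes 40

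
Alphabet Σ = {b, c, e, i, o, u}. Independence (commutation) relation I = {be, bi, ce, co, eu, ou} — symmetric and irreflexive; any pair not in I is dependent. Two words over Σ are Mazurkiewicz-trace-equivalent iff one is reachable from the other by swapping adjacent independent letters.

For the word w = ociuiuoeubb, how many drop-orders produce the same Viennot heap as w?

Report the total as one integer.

24

0(o) covers ∅
1(c) covers ∅
2(i) covers 0:o, 1:c
3(u) covers 2:i
4(i) covers 3:u
5(u) covers 4:i
6(o) covers 4:i
7(e) covers 6:o
8(u) covers 5:u
9(b) covers 6:o, 8:u
10(b) covers 9:b
floor of heap: 0:o, 1:c
completions by unplaced set U, small U first (add the entries for U minus each lowest piece of U):
  |U|=1: {7}:1  {10}:1
  |U|=2: {7,10}:2  {9,10}:1
  |U|=3: {7,9,10}:3  {8,9,10}:1
  |U|=4: {5,8,9,10}:1  {6,7,9,10}:3  {7,8,9,10}:4
  |U|=5: {5,7,8,9,10}:5  {6,7,8,9,10}:7
  |U|=6: {5,6,7,8,9,10}:12
  |U|=7: {4,5,6,7,8,9,10}:12
  |U|=8: {3,4,5,6,7,8,9,10}:12
  |U|=9: {2,3,4,5,6,7,8,9,10}:12
  start at 0(o): 12
  start at 1(c): 12
sum over floor = 24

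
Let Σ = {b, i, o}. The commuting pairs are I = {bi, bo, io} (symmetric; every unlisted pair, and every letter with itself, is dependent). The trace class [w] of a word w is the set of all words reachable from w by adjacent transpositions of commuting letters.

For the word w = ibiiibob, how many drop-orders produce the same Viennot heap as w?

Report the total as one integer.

280

drop 0:i onto floor
drop 1:b onto floor
drop 2:i onto {0:i}
drop 3:i onto {2:i}
drop 4:i onto {3:i}
drop 5:b onto {1:b}
drop 6:o onto floor
drop 7:b onto {5:b}
ground layer = {0:i, 1:b, 6:o}
drop-orders for the pieces not yet dropped (sum over which currently-grounded one goes next):
  1 to go: {4} 1  {6} 1  {7} 1
  2 to go: {3,4} 1  {4,6} 2  {4,7} 2  {5,7} 1  {6,7} 2
  3 to go: {1,5,7} 1  {2,3,4} 1  {3,4,6} 3  {3,4,7} 3  {4,5,7} 3  {4,6,7} 6  {5,6,7} 3
  4 to go: {0,2,3,4} 1  {1,4,5,7} 4  {1,5,6,7} 4  {2,3,4,6} 4  {2,3,4,7} 4  {3,4,5,7} 6  {3,4,6,7} 12  {4,5,6,7} 12
  5 to go: {0,2,3,4,6} 5  {0,2,3,4,7} 5  {1,3,4,5,7} 10  {1,4,5,6,7} 20  {2,3,4,5,7} 10  {2,3,4,6,7} 20  {3,4,5,6,7} 30
  6 to go: {0,2,3,4,5,7} 15  {0,2,3,4,6,7} 30  {1,2,3,4,5,7} 20  {1,3,4,5,6,7} 60  {2,3,4,5,6,7} 60
  if 0:i drops first: 140 orders
  if 1:b drops first: 105 orders
  if 6:o drops first: 35 orders
heap linearizations: 280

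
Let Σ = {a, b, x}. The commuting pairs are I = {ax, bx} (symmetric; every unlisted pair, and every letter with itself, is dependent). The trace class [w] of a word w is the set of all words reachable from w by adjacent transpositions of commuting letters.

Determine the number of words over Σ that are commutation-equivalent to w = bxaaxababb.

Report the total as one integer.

45

drop 0:b onto floor
drop 1:x onto floor
drop 2:a onto {0:b}
drop 3:a onto {2:a}
drop 4:x onto {1:x}
drop 5:a onto {3:a}
drop 6:b onto {5:a}
drop 7:a onto {6:b}
drop 8:b onto {7:a}
drop 9:b onto {8:b}
ground layer = {0:b, 1:x}
drop-orders for the pieces not yet dropped (sum over which currently-grounded one goes next):
  1 to go: {4} 1  {9} 1
  2 to go: {1,4} 1  {4,9} 2  {8,9} 1
  3 to go: {1,4,9} 3  {4,8,9} 3  {7,8,9} 1
  4 to go: {1,4,8,9} 6  {4,7,8,9} 4  {6,7,8,9} 1
  5 to go: {1,4,7,8,9} 10  {4,6,7,8,9} 5  {5,6,7,8,9} 1
  6 to go: {1,4,6,7,8,9} 15  {3,5,6,7,8,9} 1  {4,5,6,7,8,9} 6
  7 to go: {1,4,5,6,7,8,9} 21  {2,3,5,6,7,8,9} 1  {3,4,5,6,7,8,9} 7
  8 to go: {0,2,3,5,6,7,8,9} 1  {1,3,4,5,6,7,8,9} 28  {2,3,4,5,6,7,8,9} 8
  if 0:b drops first: 36 orders
  if 1:x drops first: 9 orders
heap linearizations: 45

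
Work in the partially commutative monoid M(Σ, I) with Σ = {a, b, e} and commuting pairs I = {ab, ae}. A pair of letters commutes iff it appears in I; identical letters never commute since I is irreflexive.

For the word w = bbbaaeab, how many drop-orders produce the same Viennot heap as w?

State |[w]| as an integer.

56

drop 0:b onto floor
drop 1:b onto {0:b}
drop 2:b onto {1:b}
drop 3:a onto floor
drop 4:a onto {3:a}
drop 5:e onto {2:b}
drop 6:a onto {4:a}
drop 7:b onto {5:e}
ground layer = {0:b, 3:a}
drop-orders for the pieces not yet dropped (sum over which currently-grounded one goes next):
  1 to go: {6} 1  {7} 1
  2 to go: {4,6} 1  {5,7} 1  {6,7} 2
  3 to go: {2,5,7} 1  {3,4,6} 1  {4,6,7} 3  {5,6,7} 3
  4 to go: {1,2,5,7} 1  {2,5,6,7} 4  {3,4,6,7} 4  {4,5,6,7} 6
  5 to go: {0,1,2,5,7} 1  {1,2,5,6,7} 5  {2,4,5,6,7} 10  {3,4,5,6,7} 10
  6 to go: {0,1,2,5,6,7} 6  {1,2,4,5,6,7} 15  {2,3,4,5,6,7} 20
  if 0:b drops first: 35 orders
  if 3:a drops first: 21 orders
heap linearizations: 56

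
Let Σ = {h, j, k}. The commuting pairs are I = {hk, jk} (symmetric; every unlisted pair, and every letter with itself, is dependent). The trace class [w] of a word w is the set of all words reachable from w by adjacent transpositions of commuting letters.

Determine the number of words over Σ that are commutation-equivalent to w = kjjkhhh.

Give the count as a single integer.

21

0(k) covers ∅
1(j) covers ∅
2(j) covers 1:j
3(k) covers 0:k
4(h) covers 2:j
5(h) covers 4:h
6(h) covers 5:h
floor of heap: 0:k, 1:j
completions by unplaced set U, small U first (add the entries for U minus each lowest piece of U):
  |U|=1: {3}:1  {6}:1
  |U|=2: {0,3}:1  {3,6}:2  {5,6}:1
  |U|=3: {0,3,6}:3  {3,5,6}:3  {4,5,6}:1
  |U|=4: {0,3,5,6}:6  {2,4,5,6}:1  {3,4,5,6}:4
  |U|=5: {0,3,4,5,6}:10  {1,2,4,5,6}:1  {2,3,4,5,6}:5
  start at 0(k): 6
  start at 1(j): 15
sum over floor = 21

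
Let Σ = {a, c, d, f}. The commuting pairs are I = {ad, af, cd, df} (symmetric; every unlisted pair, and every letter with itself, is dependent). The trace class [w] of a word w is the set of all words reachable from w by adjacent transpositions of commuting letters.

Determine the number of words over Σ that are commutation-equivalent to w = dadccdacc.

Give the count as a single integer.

drop 0:d onto floor
drop 1:a onto floor
drop 2:d onto {0:d}
drop 3:c onto {1:a}
drop 4:c onto {3:c}
drop 5:d onto {2:d}
drop 6:a onto {4:c}
drop 7:c onto {6:a}
drop 8:c onto {7:c}
ground layer = {0:d, 1:a}
drop-orders for the pieces not yet dropped (sum over which currently-grounded one goes next):
  1 to go: {5} 1  {8} 1
  2 to go: {2,5} 1  {5,8} 2  {7,8} 1
  3 to go: {0,2,5} 1  {2,5,8} 3  {5,7,8} 3  {6,7,8} 1
  4 to go: {0,2,5,8} 4  {2,5,7,8} 6  {4,6,7,8} 1  {5,6,7,8} 4
  5 to go: {0,2,5,7,8} 10  {2,5,6,7,8} 10  {3,4,6,7,8} 1  {4,5,6,7,8} 5
  6 to go: {0,2,5,6,7,8} 20  {1,3,4,6,7,8} 1  {2,4,5,6,7,8} 15  {3,4,5,6,7,8} 6
  7 to go: {0,2,4,5,6,7,8} 35  {1,3,4,5,6,7,8} 7  {2,3,4,5,6,7,8} 21
  if 0:d drops first: 28 orders
  if 1:a drops first: 56 orders
heap linearizations: 84

84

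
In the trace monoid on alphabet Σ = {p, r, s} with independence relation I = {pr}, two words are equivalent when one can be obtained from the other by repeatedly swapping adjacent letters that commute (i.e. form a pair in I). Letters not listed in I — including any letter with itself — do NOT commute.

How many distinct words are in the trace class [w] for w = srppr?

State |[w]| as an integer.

6

drop 0:s onto floor
drop 1:r onto {0:s}
drop 2:p onto {0:s}
drop 3:p onto {2:p}
drop 4:r onto {1:r}
ground layer = {0:s}
drop-orders for the pieces not yet dropped (sum over which currently-grounded one goes next):
  1 to go: {3} 1  {4} 1
  2 to go: {1,4} 1  {2,3} 1  {3,4} 2
  3 to go: {1,3,4} 3  {2,3,4} 3
  if 0:s drops first: 6 orders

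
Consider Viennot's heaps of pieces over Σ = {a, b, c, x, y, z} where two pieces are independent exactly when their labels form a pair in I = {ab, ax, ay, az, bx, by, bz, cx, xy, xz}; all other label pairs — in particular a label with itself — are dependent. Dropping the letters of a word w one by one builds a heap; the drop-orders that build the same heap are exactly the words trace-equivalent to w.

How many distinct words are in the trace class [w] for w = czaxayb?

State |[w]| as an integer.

#0=c has no predecessor
#1=z depends on [0:c]
#2=a depends on [0:c]
#3=x has no predecessor
#4=a depends on [2:a]
#5=y depends on [1:z]
#6=b depends on [0:c]
sources: [0:c, 3:x]
N(rest) = Σ N(rest − s) over sources s of rest; N(one piece) = 1:
  size 1 → [3]=1  [4]=1  [5]=1  [6]=1
  size 2 → [1,5]=1  [2,4]=1  [3,4]=2  [3,5]=2  [3,6]=2  [4,5]=2  [4,6]=2  [5,6]=2
  size 3 → [1,3,5]=3  [1,4,5]=3  [1,5,6]=3  [2,3,4]=3  [2,4,5]=3  [2,4,6]=3  [3,4,5]=6  [3,4,6]=6  [3,5,6]=6  [4,5,6]=6
  size 4 → [1,2,4,5]=6  [1,3,4,5]=12  [1,3,5,6]=12  [1,4,5,6]=12  [2,3,4,5]=12  [2,3,4,6]=12  [2,4,5,6]=12  [3,4,5,6]=24
  size 5 → [1,2,3,4,5]=30  [1,2,4,5,6]=30  [1,3,4,5,6]=60  [2,3,4,5,6]=60
  first=0(c) contributes 180
  first=3(x) contributes 30
|[w]| = 210

210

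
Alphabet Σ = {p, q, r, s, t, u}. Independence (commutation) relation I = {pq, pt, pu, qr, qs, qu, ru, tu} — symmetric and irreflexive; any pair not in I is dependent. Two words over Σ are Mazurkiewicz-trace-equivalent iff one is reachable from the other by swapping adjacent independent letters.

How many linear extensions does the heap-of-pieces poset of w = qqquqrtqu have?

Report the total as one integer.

180

0(q) covers ∅
1(q) covers 0:q
2(q) covers 1:q
3(u) covers ∅
4(q) covers 2:q
5(r) covers ∅
6(t) covers 4:q, 5:r
7(q) covers 6:t
8(u) covers 3:u
floor of heap: 0:q, 3:u, 5:r
completions by unplaced set U, small U first (add the entries for U minus each lowest piece of U):
  |U|=1: {7}:1  {8}:1
  |U|=2: {3,8}:1  {6,7}:1  {7,8}:2
  |U|=3: {3,7,8}:3  {4,6,7}:1  {5,6,7}:1  {6,7,8}:3
  |U|=4: {2,4,6,7}:1  {3,6,7,8}:6  {4,5,6,7}:2  {4,6,7,8}:4  {5,6,7,8}:4
  |U|=5: {1,2,4,6,7}:1  {2,4,5,6,7}:3  {2,4,6,7,8}:5  {3,4,6,7,8}:10  {3,5,6,7,8}:10  {4,5,6,7,8}:10
  |U|=6: {0,1,2,4,6,7}:1  {1,2,4,5,6,7}:4  {1,2,4,6,7,8}:6  {2,3,4,6,7,8}:15  {2,4,5,6,7,8}:18  {3,4,5,6,7,8}:30
  |U|=7: {0,1,2,4,5,6,7}:5  {0,1,2,4,6,7,8}:7  {1,2,3,4,6,7,8}:21  {1,2,4,5,6,7,8}:28  {2,3,4,5,6,7,8}:63
  start at 0(q): 112
  start at 3(u): 40
  start at 5(r): 28
sum over floor = 180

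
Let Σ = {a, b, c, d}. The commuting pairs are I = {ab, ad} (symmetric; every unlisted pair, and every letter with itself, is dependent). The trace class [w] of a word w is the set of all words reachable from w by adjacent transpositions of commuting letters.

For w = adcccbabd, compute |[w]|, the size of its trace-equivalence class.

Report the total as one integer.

8

piece 0:a — minimal
piece 1:d — minimal
piece 2:c rests on {0:a, 1:d}
piece 3:c rests on {2:c}
piece 4:c rests on {3:c}
piece 5:b rests on {4:c}
piece 6:a rests on {4:c}
piece 7:b rests on {5:b}
piece 8:d rests on {7:b}
minimal pieces: {0:a, 1:d}
ways to finish when only these pieces remain (= sum over removing one remaining piece with nothing left below it):
  1 left: {6}→1  {8}→1
  2 left: {6,8}→2  {7,8}→1
  3 left: {5,7,8}→1  {6,7,8}→3
  4 left: {5,6,7,8}→4
  5 left: {4,5,6,7,8}→4
  6 left: {3,4,5,6,7,8}→4
  7 left: {2,3,4,5,6,7,8}→4
  placing 0:a first → 4 extensions
  placing 1:d first → 4 extensions
total linear extensions = 8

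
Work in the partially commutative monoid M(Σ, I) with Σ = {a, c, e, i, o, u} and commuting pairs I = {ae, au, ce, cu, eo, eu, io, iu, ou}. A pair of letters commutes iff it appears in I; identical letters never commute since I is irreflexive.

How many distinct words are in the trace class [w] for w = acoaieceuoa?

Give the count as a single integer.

drop 0:a onto floor
drop 1:c onto {0:a}
drop 2:o onto {1:c}
drop 3:a onto {2:o}
drop 4:i onto {3:a}
drop 5:e onto {4:i}
drop 6:c onto {4:i}
drop 7:e onto {5:e}
drop 8:u onto floor
drop 9:o onto {6:c}
drop 10:a onto {9:o}
ground layer = {0:a, 8:u}
drop-orders for the pieces not yet dropped (sum over which currently-grounded one goes next):
  1 to go: {7} 1  {8} 1  {10} 1
  2 to go: {5,7} 1  {7,8} 2  {7,10} 2  {8,10} 2  {9,10} 1
  3 to go: {5,7,8} 3  {5,7,10} 3  {6,9,10} 1  {7,8,10} 6  {7,9,10} 3  {8,9,10} 3
  4 to go: {5,7,8,10} 12  {5,7,9,10} 6  {6,7,9,10} 4  {6,8,9,10} 4  {7,8,9,10} 12
  5 to go: {5,6,7,9,10} 10  {5,7,8,9,10} 30  {6,7,8,9,10} 20
  6 to go: {4,5,6,7,9,10} 10  {5,6,7,8,9,10} 60
  7 to go: {3,4,5,6,7,9,10} 10  {4,5,6,7,8,9,10} 70
  8 to go: {2,3,4,5,6,7,9,10} 10  {3,4,5,6,7,8,9,10} 80
  9 to go: {1,2,3,4,5,6,7,9,10} 10  {2,3,4,5,6,7,8,9,10} 90
  if 0:a drops first: 100 orders
  if 8:u drops first: 10 orders
heap linearizations: 110

110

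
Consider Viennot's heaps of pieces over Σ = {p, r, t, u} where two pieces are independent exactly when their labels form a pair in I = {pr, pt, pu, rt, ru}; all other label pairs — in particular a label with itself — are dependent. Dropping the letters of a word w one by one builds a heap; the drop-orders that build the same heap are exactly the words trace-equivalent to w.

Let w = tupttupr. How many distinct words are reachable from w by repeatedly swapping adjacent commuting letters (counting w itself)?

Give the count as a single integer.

piece 0:t — minimal
piece 1:u rests on {0:t}
piece 2:p — minimal
piece 3:t rests on {1:u}
piece 4:t rests on {3:t}
piece 5:u rests on {4:t}
piece 6:p rests on {2:p}
piece 7:r — minimal
minimal pieces: {0:t, 2:p, 7:r}
ways to finish when only these pieces remain (= sum over removing one remaining piece with nothing left below it):
  1 left: {5}→1  {6}→1  {7}→1
  2 left: {2,6}→1  {4,5}→1  {5,6}→2  {5,7}→2  {6,7}→2
  3 left: {2,5,6}→3  {2,6,7}→3  {3,4,5}→1  {4,5,6}→3  {4,5,7}→3  {5,6,7}→6
  4 left: {1,3,4,5}→1  {2,4,5,6}→6  {2,5,6,7}→12  {3,4,5,6}→4  {3,4,5,7}→4  {4,5,6,7}→12
  5 left: {0,1,3,4,5}→1  {1,3,4,5,6}→5  {1,3,4,5,7}→5  {2,3,4,5,6}→10  {2,4,5,6,7}→30  {3,4,5,6,7}→20
  6 left: {0,1,3,4,5,6}→6  {0,1,3,4,5,7}→6  {1,2,3,4,5,6}→15  {1,3,4,5,6,7}→30  {2,3,4,5,6,7}→60
  placing 0:t first → 105 extensions
  placing 2:p first → 42 extensions
  placing 7:r first → 21 extensions
total linear extensions = 168

168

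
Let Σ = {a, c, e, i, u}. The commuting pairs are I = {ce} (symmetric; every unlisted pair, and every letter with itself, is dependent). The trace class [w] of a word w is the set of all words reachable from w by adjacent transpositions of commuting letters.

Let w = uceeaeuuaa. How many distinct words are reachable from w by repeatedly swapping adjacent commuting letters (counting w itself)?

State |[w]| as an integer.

0(u) covers ∅
1(c) covers 0:u
2(e) covers 0:u
3(e) covers 2:e
4(a) covers 1:c, 3:e
5(e) covers 4:a
6(u) covers 5:e
7(u) covers 6:u
8(a) covers 7:u
9(a) covers 8:a
floor of heap: 0:u
completions by unplaced set U, small U first (add the entries for U minus each lowest piece of U):
  |U|=1: {9}:1
  |U|=2: {8,9}:1
  |U|=3: {7,8,9}:1
  |U|=4: {6,7,8,9}:1
  |U|=5: {5,6,7,8,9}:1
  |U|=6: {4,5,6,7,8,9}:1
  |U|=7: {1,4,5,6,7,8,9}:1  {3,4,5,6,7,8,9}:1
  |U|=8: {1,3,4,5,6,7,8,9}:2  {2,3,4,5,6,7,8,9}:1
  start at 0(u): 3

3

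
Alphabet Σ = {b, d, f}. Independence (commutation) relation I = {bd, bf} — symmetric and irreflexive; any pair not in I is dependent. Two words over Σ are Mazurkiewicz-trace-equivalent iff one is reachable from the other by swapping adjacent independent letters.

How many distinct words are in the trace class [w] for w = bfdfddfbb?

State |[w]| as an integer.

#0=b has no predecessor
#1=f has no predecessor
#2=d depends on [1:f]
#3=f depends on [2:d]
#4=d depends on [3:f]
#5=d depends on [4:d]
#6=f depends on [5:d]
#7=b depends on [0:b]
#8=b depends on [7:b]
sources: [0:b, 1:f]
N(rest) = Σ N(rest − s) over sources s of rest; N(one piece) = 1:
  size 1 → [6]=1  [8]=1
  size 2 → [5,6]=1  [6,8]=2  [7,8]=1
  size 3 → [0,7,8]=1  [4,5,6]=1  [5,6,8]=3  [6,7,8]=3
  size 4 → [0,6,7,8]=4  [3,4,5,6]=1  [4,5,6,8]=4  [5,6,7,8]=6
  size 5 → [0,5,6,7,8]=10  [2,3,4,5,6]=1  [3,4,5,6,8]=5  [4,5,6,7,8]=10
  size 6 → [0,4,5,6,7,8]=20  [1,2,3,4,5,6]=1  [2,3,4,5,6,8]=6  [3,4,5,6,7,8]=15
  size 7 → [0,3,4,5,6,7,8]=35  [1,2,3,4,5,6,8]=7  [2,3,4,5,6,7,8]=21
  first=0(b) contributes 28
  first=1(f) contributes 56
|[w]| = 84

84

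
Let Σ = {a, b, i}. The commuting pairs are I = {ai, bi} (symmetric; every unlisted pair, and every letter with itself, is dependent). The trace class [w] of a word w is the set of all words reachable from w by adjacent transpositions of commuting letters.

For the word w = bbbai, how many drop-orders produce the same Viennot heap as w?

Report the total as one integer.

5

0(b) covers ∅
1(b) covers 0:b
2(b) covers 1:b
3(a) covers 2:b
4(i) covers ∅
floor of heap: 0:b, 4:i
completions by unplaced set U, small U first (add the entries for U minus each lowest piece of U):
  |U|=1: {3}:1  {4}:1
  |U|=2: {2,3}:1  {3,4}:2
  |U|=3: {1,2,3}:1  {2,3,4}:3
  start at 0(b): 4
  start at 4(i): 1
sum over floor = 5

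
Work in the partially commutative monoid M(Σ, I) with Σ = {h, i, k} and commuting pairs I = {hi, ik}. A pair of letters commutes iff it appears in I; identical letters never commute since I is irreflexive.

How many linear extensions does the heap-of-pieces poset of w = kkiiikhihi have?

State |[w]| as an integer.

252

#0=k has no predecessor
#1=k depends on [0:k]
#2=i has no predecessor
#3=i depends on [2:i]
#4=i depends on [3:i]
#5=k depends on [1:k]
#6=h depends on [5:k]
#7=i depends on [4:i]
#8=h depends on [6:h]
#9=i depends on [7:i]
sources: [0:k, 2:i]
N(rest) = Σ N(rest − s) over sources s of rest; N(one piece) = 1:
  size 1 → [8]=1  [9]=1
  size 2 → [6,8]=1  [7,9]=1  [8,9]=2
  size 3 → [4,7,9]=1  [5,6,8]=1  [6,8,9]=3  [7,8,9]=3
  size 4 → [1,5,6,8]=1  [3,4,7,9]=1  [4,7,8,9]=4  [5,6,8,9]=4  [6,7,8,9]=6
  size 5 → [0,1,5,6,8]=1  [1,5,6,8,9]=5  [2,3,4,7,9]=1  [3,4,7,8,9]=5  [4,6,7,8,9]=10  [5,6,7,8,9]=10
  size 6 → [0,1,5,6,8,9]=6  [1,5,6,7,8,9]=15  [2,3,4,7,8,9]=6  [3,4,6,7,8,9]=15  [4,5,6,7,8,9]=20
  size 7 → [0,1,5,6,7,8,9]=21  [1,4,5,6,7,8,9]=35  [2,3,4,6,7,8,9]=21  [3,4,5,6,7,8,9]=35
  size 8 → [0,1,4,5,6,7,8,9]=56  [1,3,4,5,6,7,8,9]=70  [2,3,4,5,6,7,8,9]=56
  first=0(k) contributes 126
  first=2(i) contributes 126
|[w]| = 252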